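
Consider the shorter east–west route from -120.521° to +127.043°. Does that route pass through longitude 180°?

Naïve |127.043 − -120.521| = 247.564° > 180°, so the shorter arc goes the other way round — across 180°.
Signed shortest Δλ = ((127.043 − -120.521 + 180) mod 360) − 180 = -112.436°.
Going west by 112.436° from -120.521° passes through 180° before reaching +127.043°.

Yes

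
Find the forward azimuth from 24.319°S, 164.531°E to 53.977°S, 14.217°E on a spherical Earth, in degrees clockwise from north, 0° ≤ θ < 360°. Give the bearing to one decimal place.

Δλ = 14.217 − 164.531 = -150.314°.
θ = atan2( sin Δλ · cos φ₂ , cos φ₁ · sin φ₂ − sin φ₁ · cos φ₂ · cos Δλ )
  = atan2(-0.29126, -0.94742) = -162.911° → normalised to [0°, 360°): 197.089°.

197.1°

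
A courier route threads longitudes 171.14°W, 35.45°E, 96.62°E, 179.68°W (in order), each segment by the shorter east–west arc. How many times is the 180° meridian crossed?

Leg 1: -171.14° → +35.45°, shortest Δλ = -153.41° (west) — crosses 180°.
Leg 2: +35.45° → +96.62°, shortest Δλ = 61.17° (east) — does not cross 180°.
Leg 3: +96.62° → -179.68°, shortest Δλ = 83.7° (east) — crosses 180°.
Total crossings: 2.

2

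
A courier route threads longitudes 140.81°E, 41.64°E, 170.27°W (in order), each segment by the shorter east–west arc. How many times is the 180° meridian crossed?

Leg 1: +140.81° → +41.64°, shortest Δλ = -99.17° (west) — does not cross 180°.
Leg 2: +41.64° → -170.27°, shortest Δλ = 148.09° (east) — crosses 180°.
Total crossings: 1.

1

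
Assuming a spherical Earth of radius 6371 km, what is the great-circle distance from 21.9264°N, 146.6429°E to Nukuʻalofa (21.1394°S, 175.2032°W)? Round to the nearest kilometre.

6330 km

Δλ = -175.2032 − 146.6429 = -321.8461°; wrapped into (−180°, 180°]: 38.1539°.
Δφ = -21.1394 − 21.9264 = -43.0658°.
a = sin²(Δφ/2) + cos φ₁ · cos φ₂ · sin²(Δλ/2) = 0.227142.
c = 2·atan2(√a, √(1−a)) = 0.99355 rad → d = 6371·c ≈ 6329.93 km.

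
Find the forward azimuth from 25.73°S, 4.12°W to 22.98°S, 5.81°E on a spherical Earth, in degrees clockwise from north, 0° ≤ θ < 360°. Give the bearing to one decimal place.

75.2°

Δλ = 5.81 − -4.12 = 9.93°.
θ = atan2( sin Δλ · cos φ₂ , cos φ₁ · sin φ₂ − sin φ₁ · cos φ₂ · cos Δλ )
  = atan2(0.15876, 0.04199) = 75.185° → normalised to [0°, 360°): 75.185°.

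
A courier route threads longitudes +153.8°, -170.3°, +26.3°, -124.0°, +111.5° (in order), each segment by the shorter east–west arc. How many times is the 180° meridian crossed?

3

Leg 1: +153.8° → -170.3°, shortest Δλ = 35.9° (east) — crosses 180°.
Leg 2: -170.3° → +26.3°, shortest Δλ = -163.4° (west) — crosses 180°.
Leg 3: +26.3° → -124.0°, shortest Δλ = -150.3° (west) — does not cross 180°.
Leg 4: -124.0° → +111.5°, shortest Δλ = -124.5° (west) — crosses 180°.
Total crossings: 3.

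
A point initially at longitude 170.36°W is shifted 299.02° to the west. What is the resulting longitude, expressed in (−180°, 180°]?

109.38°W

Start at -170.36°; shift −299.02° → -469.38°.
-469.38° lies outside (−180°, 180°]; add 360° → -109.38°.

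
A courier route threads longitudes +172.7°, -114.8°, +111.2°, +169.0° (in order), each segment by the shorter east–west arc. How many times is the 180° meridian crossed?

Leg 1: +172.7° → -114.8°, shortest Δλ = 72.5° (east) — crosses 180°.
Leg 2: -114.8° → +111.2°, shortest Δλ = -134.0° (west) — crosses 180°.
Leg 3: +111.2° → +169.0°, shortest Δλ = 57.8° (east) — does not cross 180°.
Total crossings: 2.

2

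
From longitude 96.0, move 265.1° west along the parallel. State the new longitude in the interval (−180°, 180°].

-169.1°

Start at +96.0°; shift −265.1° → -169.1°.
-169.1° already lies in (−180°, 180°].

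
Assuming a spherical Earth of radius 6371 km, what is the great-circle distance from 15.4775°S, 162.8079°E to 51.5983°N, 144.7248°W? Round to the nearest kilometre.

9012 km

Δλ = -144.7248 − 162.8079 = -307.5327°; wrapped into (−180°, 180°]: 52.4673°.
Δφ = 51.5983 − -15.4775 = 67.0758°.
a = sin²(Δφ/2) + cos φ₁ · cos φ₂ · sin²(Δλ/2) = 0.422214.
c = 2·atan2(√a, √(1−a)) = 1.41459 rad → d = 6371·c ≈ 9012.36 km.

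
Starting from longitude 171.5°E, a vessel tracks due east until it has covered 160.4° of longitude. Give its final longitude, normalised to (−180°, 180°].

Start at +171.5°; shift +160.4° → +331.9°.
+331.9° lies outside (−180°, 180°]; subtract 360° → -28.1°.

28.1°W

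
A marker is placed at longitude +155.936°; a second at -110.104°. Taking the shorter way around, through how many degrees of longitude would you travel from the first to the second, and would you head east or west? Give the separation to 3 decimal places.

93.960° east

Raw difference: -110.104 − 155.936 = -266.04°.
Normalise into (−180°, 180°]: -266.04° + 360° = 93.96°.
Positive ⇒ the second point lies to the east; separation 93.960°.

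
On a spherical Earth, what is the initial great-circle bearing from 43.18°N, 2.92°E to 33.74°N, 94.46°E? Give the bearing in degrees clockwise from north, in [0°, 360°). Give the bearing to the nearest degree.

Δλ = 94.46 − 2.92 = 91.54°.
θ = atan2( sin Δλ · cos φ₂ , cos φ₁ · sin φ₂ − sin φ₁ · cos φ₂ · cos Δλ )
  = atan2(0.83127, 0.42031) = 63.177° → normalised to [0°, 360°): 63.177°.

63°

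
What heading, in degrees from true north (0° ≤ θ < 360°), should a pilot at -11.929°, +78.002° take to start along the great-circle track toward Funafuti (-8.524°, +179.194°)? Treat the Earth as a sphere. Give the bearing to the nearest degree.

101°

Δλ = 179.194 − 78.002 = 101.192°.
θ = atan2( sin Δλ · cos φ₂ , cos φ₁ · sin φ₂ − sin φ₁ · cos φ₂ · cos Δλ )
  = atan2(0.97015, -0.18470) = 100.779° → normalised to [0°, 360°): 100.779°.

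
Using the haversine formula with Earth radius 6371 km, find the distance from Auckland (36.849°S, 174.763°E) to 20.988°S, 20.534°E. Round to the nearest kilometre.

13039 km

Δλ = 20.534 − 174.763 = -154.229°.
Δφ = -20.988 − -36.849 = 15.861°.
a = sin²(Δφ/2) + cos φ₁ · cos φ₂ · sin²(Δλ/2) = 0.729010.
c = 2·atan2(√a, √(1−a)) = 2.04656 rad → d = 6371·c ≈ 13038.65 km.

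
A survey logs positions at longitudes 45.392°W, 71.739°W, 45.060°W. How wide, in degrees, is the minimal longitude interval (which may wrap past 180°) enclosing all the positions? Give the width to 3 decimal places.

26.679°

Sort the longitudes: -71.739°, -45.392°, -45.060°.
Eastward gaps between consecutive values (wrapping around): 26.347°, 0.332°, 333.321°.
Largest gap = 333.321° ⇒ minimal covering band is its complement: 360° − 333.321° = 26.679°.
Band runs from -71.739° eastward to -45.060°.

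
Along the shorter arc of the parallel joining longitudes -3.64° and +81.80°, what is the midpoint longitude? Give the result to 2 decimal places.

Signed shortest Δλ from -3.64° to +81.80° is +85.44°.
Midpoint longitude = -3.64° + (+85.44°)/2 = -3.64° + 42.72° = +39.08°.

+39.08°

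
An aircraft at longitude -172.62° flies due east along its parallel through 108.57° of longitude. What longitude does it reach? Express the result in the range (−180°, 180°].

-64.05°

Start at -172.62°; shift +108.57° → -64.05°.
-64.05° already lies in (−180°, 180°].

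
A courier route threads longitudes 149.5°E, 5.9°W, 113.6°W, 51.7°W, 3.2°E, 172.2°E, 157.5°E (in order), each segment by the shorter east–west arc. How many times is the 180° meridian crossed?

0

Leg 1: +149.5° → -5.9°, shortest Δλ = -155.4° (west) — does not cross 180°.
Leg 2: -5.9° → -113.6°, shortest Δλ = -107.7° (west) — does not cross 180°.
Leg 3: -113.6° → -51.7°, shortest Δλ = 61.9° (east) — does not cross 180°.
Leg 4: -51.7° → +3.2°, shortest Δλ = 54.9° (east) — does not cross 180°.
Leg 5: +3.2° → +172.2°, shortest Δλ = 169.0° (east) — does not cross 180°.
Leg 6: +172.2° → +157.5°, shortest Δλ = -14.7° (west) — does not cross 180°.
Total crossings: 0.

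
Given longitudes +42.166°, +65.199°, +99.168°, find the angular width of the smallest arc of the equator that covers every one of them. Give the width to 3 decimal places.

57.002°

Sort the longitudes: +42.166°, +65.199°, +99.168°.
Eastward gaps between consecutive values (wrapping around): 23.033°, 33.969°, 302.998°.
Largest gap = 302.998° ⇒ minimal covering band is its complement: 360° − 302.998° = 57.002°.
Band runs from +42.166° eastward to +99.168°.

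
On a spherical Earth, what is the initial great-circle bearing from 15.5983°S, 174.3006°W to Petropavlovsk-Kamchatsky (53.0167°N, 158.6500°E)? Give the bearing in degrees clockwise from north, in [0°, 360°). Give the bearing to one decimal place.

343.3°

Δλ = 158.6500 − -174.3006 = 332.9506°; wrapped into (−180°, 180°]: -27.0494°.
θ = atan2( sin Δλ · cos φ₂ , cos φ₁ · sin φ₂ − sin φ₁ · cos φ₂ · cos Δλ )
  = atan2(-0.27357, 0.91346) = -16.673° → normalised to [0°, 360°): 343.327°.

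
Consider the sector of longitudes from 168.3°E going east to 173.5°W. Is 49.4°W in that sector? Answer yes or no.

Band width going east from +168.3° to -173.5°: ((-173.5 − 168.3) mod 360) = 18.2°.
Offset of -49.4° east of the west edge: ((-49.4 − 168.3) mod 360) = 142.3°.
142.3° > 18.2° ⇒ outside.

No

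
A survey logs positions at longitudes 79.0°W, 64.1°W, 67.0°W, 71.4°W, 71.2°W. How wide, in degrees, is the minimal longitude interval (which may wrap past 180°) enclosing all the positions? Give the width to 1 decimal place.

14.9°

Sort the longitudes: -79.0°, -71.4°, -71.2°, -67.0°, -64.1°.
Eastward gaps between consecutive values (wrapping around): 7.6°, 0.2°, 4.2°, 2.9°, 345.1°.
Largest gap = 345.1° ⇒ minimal covering band is its complement: 360° − 345.1° = 14.9°.
Band runs from -79.0° eastward to -64.1°.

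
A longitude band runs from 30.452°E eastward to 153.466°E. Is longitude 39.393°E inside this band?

Band width going east from +30.452° to +153.466°: ((153.466 − 30.452) mod 360) = 123.014°.
Offset of +39.393° east of the west edge: ((39.393 − 30.452) mod 360) = 8.941°.
8.941° ≤ 123.014° ⇒ inside.

Yes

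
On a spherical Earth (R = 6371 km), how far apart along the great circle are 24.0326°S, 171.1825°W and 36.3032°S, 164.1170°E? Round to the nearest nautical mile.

1472 nmi

Δλ = 164.1170 − -171.1825 = 335.2995°; wrapped into (−180°, 180°]: -24.7005°.
Δφ = -36.3032 − -24.0326 = -12.2706°.
a = sin²(Δφ/2) + cos φ₁ · cos φ₂ · sin²(Δλ/2) = 0.045095.
c = 2·atan2(√a, √(1−a)) = 0.42797 rad → d = 6371·c ≈ 2726.59 km ≈ 1472.24 nmi.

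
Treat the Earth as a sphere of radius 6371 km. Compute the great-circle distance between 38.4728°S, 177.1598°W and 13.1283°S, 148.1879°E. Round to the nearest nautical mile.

Δλ = 148.1879 − -177.1598 = 325.3477°; wrapped into (−180°, 180°]: -34.6523°.
Δφ = -13.1283 − -38.4728 = 25.3445°.
a = sin²(Δφ/2) + cos φ₁ · cos φ₂ · sin²(Δλ/2) = 0.115747.
c = 2·atan2(√a, √(1−a)) = 0.69429 rad → d = 6371·c ≈ 4423.34 km ≈ 2388.41 nmi.

2388 nmi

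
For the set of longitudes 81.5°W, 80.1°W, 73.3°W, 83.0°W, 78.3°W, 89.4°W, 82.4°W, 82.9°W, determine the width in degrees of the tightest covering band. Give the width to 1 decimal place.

Sort the longitudes: -89.4°, -83.0°, -82.9°, -82.4°, -81.5°, -80.1°, -78.3°, -73.3°.
Eastward gaps between consecutive values (wrapping around): 6.4°, 0.1°, 0.5°, 0.9°, 1.4°, 1.8°, 5.0°, 343.9°.
Largest gap = 343.9° ⇒ minimal covering band is its complement: 360° − 343.9° = 16.1°.
Band runs from -89.4° eastward to -73.3°.

16.1°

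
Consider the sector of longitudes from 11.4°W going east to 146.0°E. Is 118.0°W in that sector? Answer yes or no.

No

Band width going east from -11.4° to +146.0°: ((146.0 − -11.4) mod 360) = 157.4°.
Offset of -118.0° east of the west edge: ((-118.0 − -11.4) mod 360) = 253.4°.
253.4° > 157.4° ⇒ outside.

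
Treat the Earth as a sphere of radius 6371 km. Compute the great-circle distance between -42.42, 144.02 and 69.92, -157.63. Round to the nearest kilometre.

13348 km

Δλ = -157.63 − 144.02 = -301.65°; wrapped into (−180°, 180°]: 58.35°.
Δφ = 69.92 − -42.42 = 112.34°.
a = sin²(Δφ/2) + cos φ₁ · cos φ₂ · sin²(Δλ/2) = 0.750281.
c = 2·atan2(√a, √(1−a)) = 2.09504 rad → d = 6371·c ≈ 13347.52 km.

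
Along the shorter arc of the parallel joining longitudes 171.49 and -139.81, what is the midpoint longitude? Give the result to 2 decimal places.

Signed shortest Δλ from +171.49° to -139.81° is +48.70°.
Midpoint longitude = +171.49° + (+48.70°)/2 = +171.49° + 24.35° = +195.84°.
Normalise into (−180°, 180°]: -164.16°.
(The naïve average (+171.49 + -139.81)/2 = 15.84° is on the wrong side of the globe.)

-164.16°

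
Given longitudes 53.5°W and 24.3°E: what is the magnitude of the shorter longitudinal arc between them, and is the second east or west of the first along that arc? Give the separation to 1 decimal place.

Raw difference: 24.3 − -53.5 = 77.8°.
Normalise into (−180°, 180°]: 77.8° stays 77.8°.
Positive ⇒ the second point lies to the east; separation 77.8°.

77.8° east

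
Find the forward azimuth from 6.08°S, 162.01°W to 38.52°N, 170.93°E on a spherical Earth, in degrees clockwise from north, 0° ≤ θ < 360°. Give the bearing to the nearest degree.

Δλ = 170.93 − -162.01 = 332.94°; wrapped into (−180°, 180°]: -27.06°.
θ = atan2( sin Δλ · cos φ₂ , cos φ₁ · sin φ₂ − sin φ₁ · cos φ₂ · cos Δλ )
  = atan2(-0.35593, 0.69308) = -27.182° → normalised to [0°, 360°): 332.818°.

333°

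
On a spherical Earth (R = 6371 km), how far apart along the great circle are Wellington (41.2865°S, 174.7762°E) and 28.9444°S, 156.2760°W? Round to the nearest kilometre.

2950 km

Δλ = -156.2760 − 174.7762 = -331.0522°; wrapped into (−180°, 180°]: 28.9478°.
Δφ = -28.9444 − -41.2865 = 12.3421°.
a = sin²(Δφ/2) + cos φ₁ · cos φ₂ · sin²(Δλ/2) = 0.052633.
c = 2·atan2(√a, √(1−a)) = 0.46296 rad → d = 6371·c ≈ 2949.53 km.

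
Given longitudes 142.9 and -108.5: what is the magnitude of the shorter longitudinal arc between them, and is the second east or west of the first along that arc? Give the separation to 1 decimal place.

108.6° east

Raw difference: -108.5 − 142.9 = -251.4°.
Normalise into (−180°, 180°]: -251.4° + 360° = 108.6°.
Positive ⇒ the second point lies to the east; separation 108.6°.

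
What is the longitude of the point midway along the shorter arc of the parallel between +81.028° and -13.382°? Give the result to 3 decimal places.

+33.823°

Signed shortest Δλ from +81.028° to -13.382° is -94.410°.
Midpoint longitude = +81.028° + (-94.410°)/2 = +81.028° − 47.205° = +33.823°.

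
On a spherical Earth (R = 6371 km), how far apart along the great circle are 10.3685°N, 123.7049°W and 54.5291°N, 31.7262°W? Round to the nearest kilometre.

Δλ = -31.7262 − -123.7049 = 91.9787°.
Δφ = 54.5291 − 10.3685 = 44.1606°.
a = sin²(Δφ/2) + cos φ₁ · cos φ₂ · sin²(Δλ/2) = 0.436566.
c = 2·atan2(√a, √(1−a)) = 1.44359 rad → d = 6371·c ≈ 9197.09 km.

9197 km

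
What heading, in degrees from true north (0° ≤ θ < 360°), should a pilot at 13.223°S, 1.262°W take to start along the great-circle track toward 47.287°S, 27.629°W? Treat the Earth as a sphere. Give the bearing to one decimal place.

Δλ = -27.629 − -1.262 = -26.367°.
θ = atan2( sin Δλ · cos φ₂ , cos φ₁ · sin φ₂ − sin φ₁ · cos φ₂ · cos Δλ )
  = atan2(-0.30126, -0.57626) = -152.400° → normalised to [0°, 360°): 207.600°.

207.6°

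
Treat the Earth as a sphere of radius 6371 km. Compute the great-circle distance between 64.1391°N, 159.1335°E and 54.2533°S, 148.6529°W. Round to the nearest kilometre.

Δλ = -148.6529 − 159.1335 = -307.7864°; wrapped into (−180°, 180°]: 52.2136°.
Δφ = -54.2533 − 64.1391 = -118.3924°.
a = sin²(Δφ/2) + cos φ₁ · cos φ₂ · sin²(Δλ/2) = 0.787098.
c = 2·atan2(√a, √(1−a)) = 2.18242 rad → d = 6371·c ≈ 13904.18 km.

13904 km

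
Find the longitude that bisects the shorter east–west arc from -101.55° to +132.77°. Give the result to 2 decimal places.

-164.39°

Signed shortest Δλ from -101.55° to +132.77° is -125.68°.
Midpoint longitude = -101.55° + (-125.68°)/2 = -101.55° − 62.84° = -164.39°.
(The naïve average (-101.55 + +132.77)/2 = 15.61° is on the wrong side of the globe.)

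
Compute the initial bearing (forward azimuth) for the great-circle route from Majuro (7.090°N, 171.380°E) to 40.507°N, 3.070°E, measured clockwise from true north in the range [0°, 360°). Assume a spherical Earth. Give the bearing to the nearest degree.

348°

Δλ = 3.070 − 171.380 = -168.310°.
θ = atan2( sin Δλ · cos φ₂ , cos φ₁ · sin φ₂ − sin φ₁ · cos φ₂ · cos Δλ )
  = atan2(-0.15405, 0.73647) = -11.815° → normalised to [0°, 360°): 348.185°.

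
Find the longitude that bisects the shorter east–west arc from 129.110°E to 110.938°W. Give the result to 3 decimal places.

170.914°W

Signed shortest Δλ from +129.110° to -110.938° is +119.952°.
Midpoint longitude = +129.110° + (+119.952°)/2 = +129.110° + 59.976° = +189.086°.
Normalise into (−180°, 180°]: -170.914°.
(The naïve average (+129.110 + -110.938)/2 = 9.086° is on the wrong side of the globe.)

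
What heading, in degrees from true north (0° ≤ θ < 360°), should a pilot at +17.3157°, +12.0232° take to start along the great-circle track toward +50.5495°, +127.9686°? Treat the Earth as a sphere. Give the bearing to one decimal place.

Δλ = 127.9686 − 12.0232 = 115.9454°.
θ = atan2( sin Δλ · cos φ₂ , cos φ₁ · sin φ₂ − sin φ₁ · cos φ₂ · cos Δλ )
  = atan2(0.57137, 0.81992) = 34.871° → normalised to [0°, 360°): 34.871°.

34.9°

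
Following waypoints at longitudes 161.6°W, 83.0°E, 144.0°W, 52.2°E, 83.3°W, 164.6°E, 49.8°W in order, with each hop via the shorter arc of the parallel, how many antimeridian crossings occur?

5

Leg 1: -161.6° → +83.0°, shortest Δλ = -115.4° (west) — crosses 180°.
Leg 2: +83.0° → -144.0°, shortest Δλ = 133.0° (east) — crosses 180°.
Leg 3: -144.0° → +52.2°, shortest Δλ = -163.8° (west) — crosses 180°.
Leg 4: +52.2° → -83.3°, shortest Δλ = -135.5° (west) — does not cross 180°.
Leg 5: -83.3° → +164.6°, shortest Δλ = -112.1° (west) — crosses 180°.
Leg 6: +164.6° → -49.8°, shortest Δλ = 145.6° (east) — crosses 180°.
Total crossings: 5.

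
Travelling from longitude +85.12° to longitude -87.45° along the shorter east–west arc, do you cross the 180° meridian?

No

Signed shortest Δλ = ((-87.45 − 85.12 + 180) mod 360) − 180 = -172.57°.
Going west by 172.57° from +85.12° reaches -87.45° without touching 180°.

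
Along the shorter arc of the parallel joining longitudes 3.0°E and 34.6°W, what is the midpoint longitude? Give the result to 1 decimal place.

15.8°W

Signed shortest Δλ from +3.0° to -34.6° is -37.6°.
Midpoint longitude = +3.0° + (-37.6°)/2 = +3.0° − 18.8° = -15.8°.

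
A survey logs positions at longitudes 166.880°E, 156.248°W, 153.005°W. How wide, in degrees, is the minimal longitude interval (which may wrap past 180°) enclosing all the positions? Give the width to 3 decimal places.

Sort the longitudes: -156.248°, -153.005°, +166.880°.
Eastward gaps between consecutive values (wrapping around): 3.243°, 319.885°, 36.872°.
Largest gap = 319.885° ⇒ minimal covering band is its complement: 360° − 319.885° = 40.115°.
Band runs from +166.880° eastward to -153.005°, crossing the antimeridian.

40.115°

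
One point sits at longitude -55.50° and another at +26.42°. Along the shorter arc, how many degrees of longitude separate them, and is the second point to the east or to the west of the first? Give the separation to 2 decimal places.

Raw difference: 26.42 − -55.50 = 81.92°.
Normalise into (−180°, 180°]: 81.92° stays 81.92°.
Positive ⇒ the second point lies to the east; separation 81.92°.

81.92° east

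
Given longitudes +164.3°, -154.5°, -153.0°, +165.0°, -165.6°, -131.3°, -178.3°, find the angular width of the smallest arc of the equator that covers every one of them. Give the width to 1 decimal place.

64.4°

Sort the longitudes: -178.3°, -165.6°, -154.5°, -153.0°, -131.3°, +164.3°, +165.0°.
Eastward gaps between consecutive values (wrapping around): 12.7°, 11.1°, 1.5°, 21.7°, 295.6°, 0.7°, 16.7°.
Largest gap = 295.6° ⇒ minimal covering band is its complement: 360° − 295.6° = 64.4°.
Band runs from +164.3° eastward to -131.3°, crossing the antimeridian.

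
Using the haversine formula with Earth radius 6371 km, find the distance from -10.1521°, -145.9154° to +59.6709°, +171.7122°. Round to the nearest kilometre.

8626 km

Δλ = 171.7122 − -145.9154 = 317.6276°; wrapped into (−180°, 180°]: -42.3724°.
Δφ = 59.6709 − -10.1521 = 69.8230°.
a = sin²(Δφ/2) + cos φ₁ · cos φ₂ · sin²(Δλ/2) = 0.392460.
c = 2·atan2(√a, √(1−a)) = 1.35402 rad → d = 6371·c ≈ 8626.48 km.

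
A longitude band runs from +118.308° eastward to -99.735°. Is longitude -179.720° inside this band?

Yes

Band width going east from +118.308° to -99.735°: ((-99.735 − 118.308) mod 360) = 141.957°.
Offset of -179.720° east of the west edge: ((-179.720 − 118.308) mod 360) = 61.972°.
61.972° ≤ 141.957° ⇒ inside.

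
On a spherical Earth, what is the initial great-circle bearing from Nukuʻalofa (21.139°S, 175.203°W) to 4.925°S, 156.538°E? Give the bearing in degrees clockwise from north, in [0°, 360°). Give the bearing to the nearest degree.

Δλ = 156.538 − -175.203 = 331.741°; wrapped into (−180°, 180°]: -28.259°.
θ = atan2( sin Δλ · cos φ₂ , cos φ₁ · sin φ₂ − sin φ₁ · cos φ₂ · cos Δλ )
  = atan2(-0.47171, 0.23640) = -63.382° → normalised to [0°, 360°): 296.618°.

297°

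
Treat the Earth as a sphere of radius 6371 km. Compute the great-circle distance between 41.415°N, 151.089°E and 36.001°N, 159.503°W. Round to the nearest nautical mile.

2306 nmi

Δλ = -159.503 − 151.089 = -310.592°; wrapped into (−180°, 180°]: 49.408°.
Δφ = 36.001 − 41.415 = -5.414°.
a = sin²(Δφ/2) + cos φ₁ · cos φ₂ · sin²(Δλ/2) = 0.108201.
c = 2·atan2(√a, √(1−a)) = 0.67036 rad → d = 6371·c ≈ 4270.87 km ≈ 2306.08 nmi.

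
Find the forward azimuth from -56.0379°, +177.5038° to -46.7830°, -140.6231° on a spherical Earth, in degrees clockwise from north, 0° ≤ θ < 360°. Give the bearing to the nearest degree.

Δλ = -140.6231 − 177.5038 = -318.1269°; wrapped into (−180°, 180°]: 41.8731°.
θ = atan2( sin Δλ · cos φ₂ , cos φ₁ · sin φ₂ − sin φ₁ · cos φ₂ · cos Δλ )
  = atan2(0.45707, 0.01579) = 88.022° → normalised to [0°, 360°): 88.022°.

88°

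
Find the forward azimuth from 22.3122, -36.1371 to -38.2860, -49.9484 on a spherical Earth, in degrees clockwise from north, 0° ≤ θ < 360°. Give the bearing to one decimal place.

192.3°

Δλ = -49.9484 − -36.1371 = -13.8113°.
θ = atan2( sin Δλ · cos φ₂ , cos φ₁ · sin φ₂ − sin φ₁ · cos φ₂ · cos Δλ )
  = atan2(-0.18738, -0.86258) = -167.744° → normalised to [0°, 360°): 192.256°.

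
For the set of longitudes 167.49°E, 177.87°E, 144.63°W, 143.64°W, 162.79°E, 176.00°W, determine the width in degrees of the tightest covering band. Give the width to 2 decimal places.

Sort the longitudes: -176.00°, -144.63°, -143.64°, +162.79°, +167.49°, +177.87°.
Eastward gaps between consecutive values (wrapping around): 31.37°, 0.99°, 306.43°, 4.70°, 10.38°, 6.13°.
Largest gap = 306.43° ⇒ minimal covering band is its complement: 360° − 306.43° = 53.57°.
Band runs from +162.79° eastward to -143.64°, crossing the antimeridian.

53.57°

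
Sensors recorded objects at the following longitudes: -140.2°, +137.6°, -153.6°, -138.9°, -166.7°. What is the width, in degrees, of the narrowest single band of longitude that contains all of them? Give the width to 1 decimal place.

83.5°

Sort the longitudes: -166.7°, -153.6°, -140.2°, -138.9°, +137.6°.
Eastward gaps between consecutive values (wrapping around): 13.1°, 13.4°, 1.3°, 276.5°, 55.7°.
Largest gap = 276.5° ⇒ minimal covering band is its complement: 360° − 276.5° = 83.5°.
Band runs from +137.6° eastward to -138.9°, crossing the antimeridian.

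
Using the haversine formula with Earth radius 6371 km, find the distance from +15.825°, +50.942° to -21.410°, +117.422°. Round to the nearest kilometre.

Δλ = 117.422 − 50.942 = 66.480°.
Δφ = -21.410 − 15.825 = -37.235°.
a = sin²(Δφ/2) + cos φ₁ · cos φ₂ · sin²(Δλ/2) = 0.371049.
c = 2·atan2(√a, √(1−a)) = 1.30995 rad → d = 6371·c ≈ 8345.66 km.

8346 km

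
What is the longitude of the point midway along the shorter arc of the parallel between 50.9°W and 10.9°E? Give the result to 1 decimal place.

20.0°W

Signed shortest Δλ from -50.9° to +10.9° is +61.8°.
Midpoint longitude = -50.9° + (+61.8°)/2 = -50.9° + 30.9° = -20.0°.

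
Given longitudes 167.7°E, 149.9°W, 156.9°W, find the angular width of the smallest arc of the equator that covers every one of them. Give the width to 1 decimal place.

Sort the longitudes: -156.9°, -149.9°, +167.7°.
Eastward gaps between consecutive values (wrapping around): 7.0°, 317.6°, 35.4°.
Largest gap = 317.6° ⇒ minimal covering band is its complement: 360° − 317.6° = 42.4°.
Band runs from +167.7° eastward to -149.9°, crossing the antimeridian.

42.4°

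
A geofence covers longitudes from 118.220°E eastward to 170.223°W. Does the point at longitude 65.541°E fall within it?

No

Band width going east from +118.220° to -170.223°: ((-170.223 − 118.220) mod 360) = 71.557°.
Offset of +65.541° east of the west edge: ((65.541 − 118.220) mod 360) = 307.321°.
307.321° > 71.557° ⇒ outside.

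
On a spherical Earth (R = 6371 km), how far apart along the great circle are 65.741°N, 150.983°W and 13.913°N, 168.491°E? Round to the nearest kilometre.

6506 km

Δλ = 168.491 − -150.983 = 319.474°; wrapped into (−180°, 180°]: -40.526°.
Δφ = 13.913 − 65.741 = -51.828°.
a = sin²(Δφ/2) + cos φ₁ · cos φ₂ · sin²(Δλ/2) = 0.238823.
c = 2·atan2(√a, √(1−a)) = 1.02119 rad → d = 6371·c ≈ 6505.98 km.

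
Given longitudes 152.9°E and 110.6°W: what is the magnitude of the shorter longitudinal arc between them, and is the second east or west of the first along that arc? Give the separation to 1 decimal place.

Raw difference: -110.6 − 152.9 = -263.5°.
Normalise into (−180°, 180°]: -263.5° + 360° = 96.5°.
Positive ⇒ the second point lies to the east; separation 96.5°.

96.5° east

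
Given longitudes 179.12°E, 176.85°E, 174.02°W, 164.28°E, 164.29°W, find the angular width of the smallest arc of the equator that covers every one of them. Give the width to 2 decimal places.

Sort the longitudes: -174.02°, -164.29°, +164.28°, +176.85°, +179.12°.
Eastward gaps between consecutive values (wrapping around): 9.73°, 328.57°, 12.57°, 2.27°, 6.86°.
Largest gap = 328.57° ⇒ minimal covering band is its complement: 360° − 328.57° = 31.43°.
Band runs from +164.28° eastward to -164.29°, crossing the antimeridian.

31.43°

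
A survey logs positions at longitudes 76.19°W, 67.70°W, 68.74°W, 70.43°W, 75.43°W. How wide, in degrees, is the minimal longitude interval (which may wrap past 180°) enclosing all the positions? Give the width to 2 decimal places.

Sort the longitudes: -76.19°, -75.43°, -70.43°, -68.74°, -67.70°.
Eastward gaps between consecutive values (wrapping around): 0.76°, 5.00°, 1.69°, 1.04°, 351.51°.
Largest gap = 351.51° ⇒ minimal covering band is its complement: 360° − 351.51° = 8.49°.
Band runs from -76.19° eastward to -67.70°.

8.49°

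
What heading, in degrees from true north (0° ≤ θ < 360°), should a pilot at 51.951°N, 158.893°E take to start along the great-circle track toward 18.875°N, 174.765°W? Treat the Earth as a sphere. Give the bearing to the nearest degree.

138°

Δλ = -174.765 − 158.893 = -333.658°; wrapped into (−180°, 180°]: 26.342°.
θ = atan2( sin Δλ · cos φ₂ , cos φ₁ · sin φ₂ − sin φ₁ · cos φ₂ · cos Δλ )
  = atan2(0.41987, -0.46838) = 138.126° → normalised to [0°, 360°): 138.126°.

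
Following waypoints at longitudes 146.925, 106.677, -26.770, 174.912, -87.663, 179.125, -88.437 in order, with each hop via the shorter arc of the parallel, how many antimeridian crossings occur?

Leg 1: +146.925° → +106.677°, shortest Δλ = -40.248° (west) — does not cross 180°.
Leg 2: +106.677° → -26.770°, shortest Δλ = -133.447° (west) — does not cross 180°.
Leg 3: -26.770° → +174.912°, shortest Δλ = -158.318° (west) — crosses 180°.
Leg 4: +174.912° → -87.663°, shortest Δλ = 97.425° (east) — crosses 180°.
Leg 5: -87.663° → +179.125°, shortest Δλ = -93.212° (west) — crosses 180°.
Leg 6: +179.125° → -88.437°, shortest Δλ = 92.438° (east) — crosses 180°.
Total crossings: 4.

4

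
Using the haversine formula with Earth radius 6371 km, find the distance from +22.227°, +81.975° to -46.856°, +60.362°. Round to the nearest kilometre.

Δλ = 60.362 − 81.975 = -21.613°.
Δφ = -46.856 − 22.227 = -69.083°.
a = sin²(Δφ/2) + cos φ₁ · cos φ₂ · sin²(Δλ/2) = 0.343745.
c = 2·atan2(√a, √(1−a)) = 1.25296 rad → d = 6371·c ≈ 7982.63 km.

7983 km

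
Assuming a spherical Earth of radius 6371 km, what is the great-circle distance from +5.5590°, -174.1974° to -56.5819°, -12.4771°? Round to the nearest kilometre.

Δλ = -12.4771 − -174.1974 = 161.7203°.
Δφ = -56.5819 − 5.5590 = -62.1409°.
a = sin²(Δφ/2) + cos φ₁ · cos φ₂ · sin²(Δλ/2) = 0.800674.
c = 2·atan2(√a, √(1−a)) = 2.21598 rad → d = 6371·c ≈ 14118.03 km.

14118 km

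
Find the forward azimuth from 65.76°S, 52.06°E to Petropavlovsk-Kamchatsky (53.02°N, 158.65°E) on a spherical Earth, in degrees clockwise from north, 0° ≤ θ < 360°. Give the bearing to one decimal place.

73.4°

Δλ = 158.65 − 52.06 = 106.59°.
θ = atan2( sin Δλ · cos φ₂ , cos φ₁ · sin φ₂ − sin φ₁ · cos φ₂ · cos Δλ )
  = atan2(0.57650, 0.17137) = 73.445° → normalised to [0°, 360°): 73.445°.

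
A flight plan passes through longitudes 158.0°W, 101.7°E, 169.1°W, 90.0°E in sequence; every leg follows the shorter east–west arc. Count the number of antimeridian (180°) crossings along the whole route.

Leg 1: -158.0° → +101.7°, shortest Δλ = -100.3° (west) — crosses 180°.
Leg 2: +101.7° → -169.1°, shortest Δλ = 89.2° (east) — crosses 180°.
Leg 3: -169.1° → +90.0°, shortest Δλ = -100.9° (west) — crosses 180°.
Total crossings: 3.

3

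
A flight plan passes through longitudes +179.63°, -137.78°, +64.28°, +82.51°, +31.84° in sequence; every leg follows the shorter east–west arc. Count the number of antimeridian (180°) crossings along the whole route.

Leg 1: +179.63° → -137.78°, shortest Δλ = 42.59° (east) — crosses 180°.
Leg 2: -137.78° → +64.28°, shortest Δλ = -157.94° (west) — crosses 180°.
Leg 3: +64.28° → +82.51°, shortest Δλ = 18.23° (east) — does not cross 180°.
Leg 4: +82.51° → +31.84°, shortest Δλ = -50.67° (west) — does not cross 180°.
Total crossings: 2.

2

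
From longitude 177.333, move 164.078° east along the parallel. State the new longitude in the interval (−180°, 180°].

Start at +177.333°; shift +164.078° → +341.411°.
+341.411° lies outside (−180°, 180°]; subtract 360° → -18.589°.

-18.589°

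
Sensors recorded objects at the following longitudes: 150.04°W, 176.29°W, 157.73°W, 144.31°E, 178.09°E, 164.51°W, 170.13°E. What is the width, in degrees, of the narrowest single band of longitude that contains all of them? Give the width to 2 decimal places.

Sort the longitudes: -176.29°, -164.51°, -157.73°, -150.04°, +144.31°, +170.13°, +178.09°.
Eastward gaps between consecutive values (wrapping around): 11.78°, 6.78°, 7.69°, 294.35°, 25.82°, 7.96°, 5.62°.
Largest gap = 294.35° ⇒ minimal covering band is its complement: 360° − 294.35° = 65.65°.
Band runs from +144.31° eastward to -150.04°, crossing the antimeridian.

65.65°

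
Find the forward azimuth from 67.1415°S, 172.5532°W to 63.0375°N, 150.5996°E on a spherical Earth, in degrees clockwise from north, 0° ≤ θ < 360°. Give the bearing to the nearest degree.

338°

Δλ = 150.5996 − -172.5532 = 323.1528°; wrapped into (−180°, 180°]: -36.8472°.
θ = atan2( sin Δλ · cos φ₂ , cos φ₁ · sin φ₂ − sin φ₁ · cos φ₂ · cos Δλ )
  = atan2(-0.27190, 0.68057) = -21.778° → normalised to [0°, 360°): 338.222°.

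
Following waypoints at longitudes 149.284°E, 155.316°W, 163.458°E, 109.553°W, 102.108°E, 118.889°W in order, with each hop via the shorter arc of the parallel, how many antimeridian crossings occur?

Leg 1: +149.284° → -155.316°, shortest Δλ = 55.4° (east) — crosses 180°.
Leg 2: -155.316° → +163.458°, shortest Δλ = -41.226° (west) — crosses 180°.
Leg 3: +163.458° → -109.553°, shortest Δλ = 86.989° (east) — crosses 180°.
Leg 4: -109.553° → +102.108°, shortest Δλ = -148.339° (west) — crosses 180°.
Leg 5: +102.108° → -118.889°, shortest Δλ = 139.003° (east) — crosses 180°.
Total crossings: 5.

5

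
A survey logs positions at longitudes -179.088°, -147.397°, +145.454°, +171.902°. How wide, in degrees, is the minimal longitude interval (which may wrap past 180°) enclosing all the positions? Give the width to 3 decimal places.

Sort the longitudes: -179.088°, -147.397°, +145.454°, +171.902°.
Eastward gaps between consecutive values (wrapping around): 31.691°, 292.851°, 26.448°, 9.010°.
Largest gap = 292.851° ⇒ minimal covering band is its complement: 360° − 292.851° = 67.149°.
Band runs from +145.454° eastward to -147.397°, crossing the antimeridian.

67.149°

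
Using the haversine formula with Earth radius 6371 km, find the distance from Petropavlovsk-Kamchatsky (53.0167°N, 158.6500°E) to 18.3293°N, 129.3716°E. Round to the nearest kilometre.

Δλ = 129.3716 − 158.6500 = -29.2784°.
Δφ = 18.3293 − 53.0167 = -34.6874°.
a = sin²(Δφ/2) + cos φ₁ · cos φ₂ · sin²(Δλ/2) = 0.125341.
c = 2·atan2(√a, √(1−a)) = 0.72376 rad → d = 6371·c ≈ 4611.10 km.

4611 km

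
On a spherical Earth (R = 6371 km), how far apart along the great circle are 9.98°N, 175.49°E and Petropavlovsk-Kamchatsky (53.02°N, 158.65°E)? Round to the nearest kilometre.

Δλ = 158.65 − 175.49 = -16.84°.
Δφ = 53.02 − 9.98 = 43.04°.
a = sin²(Δφ/2) + cos φ₁ · cos φ₂ · sin²(Δλ/2) = 0.147264.
c = 2·atan2(√a, √(1−a)) = 0.78771 rad → d = 6371·c ≈ 5018.48 km.

5018 km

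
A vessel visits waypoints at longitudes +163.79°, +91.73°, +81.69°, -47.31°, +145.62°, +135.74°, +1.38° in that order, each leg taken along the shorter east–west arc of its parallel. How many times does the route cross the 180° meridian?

1

Leg 1: +163.79° → +91.73°, shortest Δλ = -72.06° (west) — does not cross 180°.
Leg 2: +91.73° → +81.69°, shortest Δλ = -10.04° (west) — does not cross 180°.
Leg 3: +81.69° → -47.31°, shortest Δλ = -129.0° (west) — does not cross 180°.
Leg 4: -47.31° → +145.62°, shortest Δλ = -167.07° (west) — crosses 180°.
Leg 5: +145.62° → +135.74°, shortest Δλ = -9.88° (west) — does not cross 180°.
Leg 6: +135.74° → +1.38°, shortest Δλ = -134.36° (west) — does not cross 180°.
Total crossings: 1.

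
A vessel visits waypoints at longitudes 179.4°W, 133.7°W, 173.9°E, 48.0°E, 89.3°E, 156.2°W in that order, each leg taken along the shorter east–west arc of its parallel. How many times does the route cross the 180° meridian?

2

Leg 1: -179.4° → -133.7°, shortest Δλ = 45.7° (east) — does not cross 180°.
Leg 2: -133.7° → +173.9°, shortest Δλ = -52.4° (west) — crosses 180°.
Leg 3: +173.9° → +48.0°, shortest Δλ = -125.9° (west) — does not cross 180°.
Leg 4: +48.0° → +89.3°, shortest Δλ = 41.3° (east) — does not cross 180°.
Leg 5: +89.3° → -156.2°, shortest Δλ = 114.5° (east) — crosses 180°.
Total crossings: 2.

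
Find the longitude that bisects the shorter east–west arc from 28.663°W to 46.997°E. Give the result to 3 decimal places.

Signed shortest Δλ from -28.663° to +46.997° is +75.660°.
Midpoint longitude = -28.663° + (+75.660°)/2 = -28.663° + 37.830° = +9.167°.

9.167°E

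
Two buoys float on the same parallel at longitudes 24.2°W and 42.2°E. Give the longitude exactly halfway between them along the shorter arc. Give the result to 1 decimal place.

Signed shortest Δλ from -24.2° to +42.2° is +66.4°.
Midpoint longitude = -24.2° + (+66.4°)/2 = -24.2° + 33.2° = +9.0°.

9.0°E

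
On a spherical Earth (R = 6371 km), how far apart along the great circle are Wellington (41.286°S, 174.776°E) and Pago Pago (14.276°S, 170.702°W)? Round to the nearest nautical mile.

1790 nmi

Δλ = -170.702 − 174.776 = -345.478°; wrapped into (−180°, 180°]: 14.522°.
Δφ = -14.276 − -41.286 = 27.010°.
a = sin²(Δφ/2) + cos φ₁ · cos φ₂ · sin²(Δλ/2) = 0.066169.
c = 2·atan2(√a, √(1−a)) = 0.52032 rad → d = 6371·c ≈ 3314.94 km ≈ 1789.92 nmi.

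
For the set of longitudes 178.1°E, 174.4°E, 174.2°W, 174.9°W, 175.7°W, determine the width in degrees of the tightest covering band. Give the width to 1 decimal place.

Sort the longitudes: -175.7°, -174.9°, -174.2°, +174.4°, +178.1°.
Eastward gaps between consecutive values (wrapping around): 0.8°, 0.7°, 348.6°, 3.7°, 6.2°.
Largest gap = 348.6° ⇒ minimal covering band is its complement: 360° − 348.6° = 11.4°.
Band runs from +174.4° eastward to -174.2°, crossing the antimeridian.

11.4°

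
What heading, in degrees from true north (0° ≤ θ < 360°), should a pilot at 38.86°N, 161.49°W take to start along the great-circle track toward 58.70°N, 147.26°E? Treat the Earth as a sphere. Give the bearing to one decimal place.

318.7°

Δλ = 147.26 − -161.49 = 308.75°; wrapped into (−180°, 180°]: -51.25°.
θ = atan2( sin Δλ · cos φ₂ , cos φ₁ · sin φ₂ − sin φ₁ · cos φ₂ · cos Δλ )
  = atan2(-0.40516, 0.46133) = -41.292° → normalised to [0°, 360°): 318.708°.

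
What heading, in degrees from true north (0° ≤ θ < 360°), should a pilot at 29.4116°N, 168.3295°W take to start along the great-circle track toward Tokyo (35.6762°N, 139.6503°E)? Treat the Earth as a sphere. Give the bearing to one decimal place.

292.3°

Δλ = 139.6503 − -168.3295 = 307.9798°; wrapped into (−180°, 180°]: -52.0202°.
θ = atan2( sin Δλ · cos φ₂ , cos φ₁ · sin φ₂ − sin φ₁ · cos φ₂ · cos Δλ )
  = atan2(-0.64030, 0.26255) = -67.704° → normalised to [0°, 360°): 292.296°.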